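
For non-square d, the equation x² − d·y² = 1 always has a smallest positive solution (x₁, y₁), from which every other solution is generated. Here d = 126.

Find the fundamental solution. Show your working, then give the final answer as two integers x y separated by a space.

[11; 4,2,4,22] for √126; ℓ=4 ⇒ convergent index 3
a_0=11:  p_0=11·1+0=11,  q_0=11·0+1=1
…
a_2=2:  p_2=2·45+11=101,  q_2=2·4+1=9
a_3=4:  p_3=4·101+45=449,  q_3=4·9+4=40
→ (449, 40).  Check: 449²=201601, 126·40²=201600, difference 1.

449 40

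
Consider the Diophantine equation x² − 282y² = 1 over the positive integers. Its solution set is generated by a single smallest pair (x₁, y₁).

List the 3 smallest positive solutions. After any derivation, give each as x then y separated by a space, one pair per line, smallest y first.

√282 = [16; 1,3,1,4,1,3,1,32, …], period ℓ=8 (even) → k=7
a_0=16:  p_0=16·1+0=16,  q_0=16·0+1=1
a_1=1:  p_1=1·16+1=17,  q_1=1·1+0=1
a_2=3:  p_2=3·17+16=67,  q_2=3·1+1=4
a_3=1:  p_3=1·67+17=84,  q_3=1·4+1=5
a_4=4:  p_4=4·84+67=403,  q_4=4·5+4=24
a_5=1:  p_5=1·403+84=487,  q_5=1·24+5=29
a_6=3:  p_6=3·487+403=1864,  q_6=3·29+24=111
a_7=1:  p_7=1·1864+487=2351,  q_7=1·111+29=140
→ (2351, 140).  Check: 2351²=5527201, 282·140²=5527200, difference 1.
n=2: (2351,140)∘(2351,140) = (2351·2351+282·140·140, 2351·140+140·2351) = (11054401,658280)
n=3: (11054401,658280)∘(2351,140) = (2351·11054401+282·140·658280, 2351·658280+140·11054401) = (51977791151,3095232420)

2351 140
11054401 658280
51977791151 3095232420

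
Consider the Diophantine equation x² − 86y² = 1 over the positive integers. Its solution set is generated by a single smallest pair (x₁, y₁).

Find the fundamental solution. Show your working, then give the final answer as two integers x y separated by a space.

√86 = [9; 3,1,1,1,8,1,1,1,3,18, …], period ℓ=10 (even) → k=9
i=0: a=9 ⇒ p=9, q=1
i=1: a=3 ⇒ p=28, q=3
…
i=3: a=1 ⇒ p=65, q=7
…
i=5: a=8 ⇒ p=881, q=95
i=6: a=1 ⇒ p=983, q=106
i=7: a=1 ⇒ p=1864, q=201
i=8: a=1 ⇒ p=2847, q=307
i=9: a=3 ⇒ p=10405, q=1122
(x₁, y₁) = (10405, 1122);  10405² − 86·1122² = 1 ✓

10405 1122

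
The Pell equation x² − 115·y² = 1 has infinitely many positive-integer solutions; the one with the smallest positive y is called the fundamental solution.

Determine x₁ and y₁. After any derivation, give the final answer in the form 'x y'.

1126 105

√115 = [10; 1,2,1,1,1,1,1,2,1,20, …], period ℓ=10 (even) → k=9
a_0=10:  p_0=10·1+0=10,  q_0=10·0+1=1
…
a_2=2:  p_2=2·11+10=32,  q_2=2·1+1=3
…
a_7=1:  p_7=1·193+118=311,  q_7=1·18+11=29
a_8=2:  p_8=2·311+193=815,  q_8=2·29+18=76
a_9=1:  p_9=1·815+311=1126,  q_9=1·76+29=105
(x₁, y₁) = (1126, 105);  1126² − 115·105² = 1 ✓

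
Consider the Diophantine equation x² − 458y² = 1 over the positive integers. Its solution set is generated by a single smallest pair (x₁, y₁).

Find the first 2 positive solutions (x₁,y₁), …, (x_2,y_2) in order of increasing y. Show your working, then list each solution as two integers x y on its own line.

22899 1070
1048728401 49003860

[21; 2,2,42] for √458; ℓ=3 ⇒ convergent index 5
k=0  a_k=21  p_k/q_k = 21/1
…
k=2  a_k=2  p_k/q_k = 107/5
…
k=4  a_k=2  p_k/q_k = 9181/429
k=5  a_k=2  p_k/q_k = 22899/1070
(x₁, y₁) = (22899, 1070);  22899² − 458·1070² = 1 ✓
(x_2, y_2) = (22899·22899 + 458·1070·1070, 22899·1070 + 1070·22899) = (1048728401, 49003860)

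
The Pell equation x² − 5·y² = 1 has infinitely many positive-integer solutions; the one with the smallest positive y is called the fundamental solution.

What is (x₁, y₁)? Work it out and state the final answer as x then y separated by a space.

√5 → a₀=2, period (4); ℓ=1 odd so k=1
step 0: (2, 1)  from 2·(1,0) + (0,1)
step 1: (9, 4)  from 4·(2,1) + (1,0)
(x₁, y₁) = (9, 4);  9² − 5·4² = 1 ✓

9 4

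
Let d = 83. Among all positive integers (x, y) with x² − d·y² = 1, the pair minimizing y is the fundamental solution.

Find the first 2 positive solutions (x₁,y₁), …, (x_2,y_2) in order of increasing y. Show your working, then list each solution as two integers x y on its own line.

82 9
13447 1476

√83 = [9; 9,18, …], period ℓ=2 (even) → k=1
k=0  a_k=9  p_k/q_k = 9/1
k=1  a_k=9  p_k/q_k = 82/9
(x₁, y₁) = (82, 9);  82² − 83·9² = 1 ✓
k=2:  x_2 = 82·82+83·9·9 = 13447,  y_2 = 82·9+9·82 = 1476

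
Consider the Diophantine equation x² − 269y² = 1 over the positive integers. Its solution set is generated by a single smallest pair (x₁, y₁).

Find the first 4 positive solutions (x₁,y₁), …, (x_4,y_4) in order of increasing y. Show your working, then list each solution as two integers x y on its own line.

d=269: √d = [16; 2,2,32] (ℓ=3, odd), read p_5/q_5
i=0: a=16 ⇒ p=16, q=1
…
i=3: a=32 ⇒ p=2657, q=162
i=4: a=2 ⇒ p=5396, q=329
i=5: a=2 ⇒ p=13449, q=820
→ (13449, 820).  Check: 13449²=180875601, 269·820²=180875600, difference 1.
(x_2, y_2) = (13449·13449 + 269·820·820, 13449·820 + 820·13449) = (361751201, 22056360)
(x_3, y_3) = (13449·361751201 + 269·820·22056360, 13449·22056360 + 820·361751201) = (9730383791049, 593271970460)
(x_4, y_4) = (13449·9730383791049 + 269·820·593271970460, 13449·593271970460 + 820·9730383791049) = (261727862849884801, 15957829439376720)

13449 820
361751201 22056360
9730383791049 593271970460
261727862849884801 15957829439376720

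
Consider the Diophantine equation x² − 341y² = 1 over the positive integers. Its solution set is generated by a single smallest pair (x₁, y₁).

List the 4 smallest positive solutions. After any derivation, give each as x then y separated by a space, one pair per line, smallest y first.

10626551 575460
225847172311201 12230310076920
4799952989541519968951 259932027556408030380
102013890481930631287980124801 5524361894723138392975161840

d=341: √d = [18; 2,6,1,8,2,…,6,2,36] (ℓ=14, even), read p_13/q_13
a_0=18:  p_0=18·1+0=18,  q_0=18·0+1=1
…
a_2=6:  p_2=6·37+18=240,  q_2=6·2+1=13
…
a_12=6:  p_12=6·718667+641940=4953942,  q_12=6·38918+34763=268271
a_13=2:  p_13=2·4953942+718667=10626551,  q_13=2·268271+38918=575460
→ (10626551, 575460).  Check: 10626551²=112923586155601, 341·575460²=112923586155600, difference 1.
(x_2, y_2) = (10626551·10626551 + 341·575460·575460, 10626551·575460 + 575460·10626551) = (225847172311201, 12230310076920)
(x_3, y_3) = (10626551·225847172311201 + 341·575460·12230310076920, 10626551·12230310076920 + 575460·225847172311201) = (4799952989541519968951, 259932027556408030380)
(x_4, y_4) = (10626551·4799952989541519968951 + 341·575460·259932027556408030380, 10626551·259932027556408030380 + 575460·4799952989541519968951) = (102013890481930631287980124801, 5524361894723138392975161840)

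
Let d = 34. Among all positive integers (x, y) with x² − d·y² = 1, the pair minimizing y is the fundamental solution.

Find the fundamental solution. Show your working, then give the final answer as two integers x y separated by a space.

[5; 1,4,1,10] for √34; ℓ=4 ⇒ convergent index 3
step 0: (5, 1)  from 5·(1,0) + (0,1)
step 1: (6, 1)  from 1·(5,1) + (1,0)
step 2: (29, 5)  from 4·(6,1) + (5,1)
step 3: (35, 6)  from 1·(29,5) + (6,1)
(x₁, y₁) = (35, 6);  35² − 34·6² = 1 ✓

35 6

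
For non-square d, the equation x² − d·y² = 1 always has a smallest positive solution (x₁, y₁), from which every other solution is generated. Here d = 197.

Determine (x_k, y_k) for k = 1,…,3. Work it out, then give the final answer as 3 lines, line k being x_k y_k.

√197 = [14; 28, …], period ℓ=1 (odd) → k=1
k=0  a_k=14  p_k/q_k = 14/1
k=1  a_k=28  p_k/q_k = 393/28
fundamental: x₁=393, y₁=28  (since 154449 − 197·784 = 1)
k=2:  x_2 = 393·393+197·28·28 = 308897,  y_2 = 393·28+28·393 = 22008
k=3:  x_3 = 393·308897+197·28·22008 = 242792649,  y_3 = 393·22008+28·308897 = 17298260

393 28
308897 22008
242792649 17298260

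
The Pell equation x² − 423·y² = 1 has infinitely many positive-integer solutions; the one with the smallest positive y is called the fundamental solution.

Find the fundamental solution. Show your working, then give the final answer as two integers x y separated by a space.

4607 224

√423 = [20; 1,1,3,4,3,1,1,40, …], period ℓ=8 (even) → k=7
i=0: a=20 ⇒ p=20, q=1
i=1: a=1 ⇒ p=21, q=1
…
i=3: a=3 ⇒ p=144, q=7
…
i=5: a=3 ⇒ p=1995, q=97
i=6: a=1 ⇒ p=2612, q=127
i=7: a=1 ⇒ p=4607, q=224
→ (4607, 224).  Check: 4607²=21224449, 423·224²=21224448, difference 1.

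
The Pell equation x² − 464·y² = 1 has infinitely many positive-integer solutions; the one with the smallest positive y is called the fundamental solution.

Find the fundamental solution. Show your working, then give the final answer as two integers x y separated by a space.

[21; 1,1,5,1,1,1,5,1,1,42] for √464; ℓ=10 ⇒ convergent index 9
a_0=21:  p_0=21·1+0=21,  q_0=21·0+1=1
a_1=1:  p_1=1·21+1=22,  q_1=1·1+0=1
…
a_3=5:  p_3=5·43+22=237,  q_3=5·2+1=11
…
a_5=1:  p_5=1·280+237=517,  q_5=1·13+11=24
a_6=1:  p_6=1·517+280=797,  q_6=1·24+13=37
…
a_8=1:  p_8=1·4502+797=5299,  q_8=1·209+37=246
a_9=1:  p_9=1·5299+4502=9801,  q_9=1·246+209=455
(x₁, y₁) = (9801, 455);  9801² − 464·455² = 1 ✓

9801 455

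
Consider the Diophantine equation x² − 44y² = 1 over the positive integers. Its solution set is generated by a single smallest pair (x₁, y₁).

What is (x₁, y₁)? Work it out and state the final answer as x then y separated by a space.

199 30

√44 = [6; 1,1,1,2,1,1,1,12, …], period ℓ=8 (even) → k=7
k=0  a_k=6  p_k/q_k = 6/1
…
k=2  a_k=1  p_k/q_k = 13/2
k=3  a_k=1  p_k/q_k = 20/3
…
k=6  a_k=1  p_k/q_k = 126/19
k=7  a_k=1  p_k/q_k = 199/30
(x₁, y₁) = (199, 30);  199² − 44·30² = 1 ✓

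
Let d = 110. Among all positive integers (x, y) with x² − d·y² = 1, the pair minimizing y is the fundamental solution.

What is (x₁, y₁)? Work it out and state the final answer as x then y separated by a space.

21 2

[10; 2,20] for √110; ℓ=2 ⇒ convergent index 1
step 0: (10, 1)  from 10·(1,0) + (0,1)
step 1: (21, 2)  from 2·(10,1) + (1,0)
(x₁, y₁) = (21, 2);  21² − 110·2² = 1 ✓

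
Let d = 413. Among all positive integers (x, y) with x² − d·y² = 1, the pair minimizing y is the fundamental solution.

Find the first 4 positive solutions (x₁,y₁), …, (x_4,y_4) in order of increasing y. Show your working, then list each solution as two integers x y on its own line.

√413 = [20; 3,9,1,4,1,9,3,40, …], period ℓ=8 (even) → k=7
k=0  a_k=20  p_k/q_k = 20/1
k=1  a_k=3  p_k/q_k = 61/3
k=2  a_k=9  p_k/q_k = 569/28
…
k=6  a_k=9  p_k/q_k = 36560/1799
k=7  a_k=3  p_k/q_k = 113399/5580
fundamental: x₁=113399, y₁=5580  (since 12859333201 − 413·31136400 = 1)
k=2:  x_2 = 113399·113399+413·5580·5580 = 25718666401,  y_2 = 113399·5580+5580·113399 = 1265532840
k=3:  x_3 = 113399·25718666401+413·5580·1265532840 = 5832942102300599,  y_3 = 113399·1265532840+5580·25718666401 = 287020317040740
k=4:  x_4 = 113399·5832942102300599+413·5580·287020317040740 = 1322899602891852585601,  y_4 = 113399·287020317040740+5580·5832942102300599 = 65095633862940217680

113399 5580
25718666401 1265532840
5832942102300599 287020317040740
1322899602891852585601 65095633862940217680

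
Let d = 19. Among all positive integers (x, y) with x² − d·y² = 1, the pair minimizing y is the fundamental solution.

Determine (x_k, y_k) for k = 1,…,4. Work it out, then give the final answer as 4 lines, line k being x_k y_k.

d=19: √d = [4; 2,1,3,1,2,8] (ℓ=6, even), read p_5/q_5
k=0  a_k=4  p_k/q_k = 4/1
…
k=4  a_k=1  p_k/q_k = 61/14
k=5  a_k=2  p_k/q_k = 170/39
(x₁, y₁) = (170, 39);  170² − 19·39² = 1 ✓
(170+39√19)^2 = 57799 + 13260√19
(170+39√19)^3 = 19651490 + 4508361√19
(170+39√19)^4 = 6681448801 + 1532829480√19

170 39
57799 13260
19651490 4508361
6681448801 1532829480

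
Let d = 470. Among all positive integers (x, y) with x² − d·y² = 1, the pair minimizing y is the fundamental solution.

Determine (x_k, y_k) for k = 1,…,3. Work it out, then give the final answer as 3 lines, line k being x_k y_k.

√470 = [21; 1,2,8,2,1,42, …], period ℓ=6 (even) → k=5
step 0: (21, 1)  from 21·(1,0) + (0,1)
step 1: (22, 1)  from 1·(21,1) + (1,0)
step 2: (65, 3)  from 2·(22,1) + (21,1)
…
step 4: (1149, 53)  from 2·(542,25) + (65,3)
step 5: (1691, 78)  from 1·(1149,53) + (542,25)
(x₁, y₁) = (1691, 78);  1691² − 470·78² = 1 ✓
(x_2, y_2) = (1691·1691 + 470·78·78, 1691·78 + 78·1691) = (5718961, 263796)
(x_3, y_3) = (1691·5718961 + 470·78·263796, 1691·263796 + 78·5718961) = (19341524411, 892157994)

1691 78
5718961 263796
19341524411 892157994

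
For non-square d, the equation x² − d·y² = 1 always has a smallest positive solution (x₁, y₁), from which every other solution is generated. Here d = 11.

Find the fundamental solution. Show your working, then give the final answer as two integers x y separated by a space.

[3; 3,6] for √11; ℓ=2 ⇒ convergent index 1
a_0=3:  p_0=3·1+0=3,  q_0=3·0+1=1
a_1=3:  p_1=3·3+1=10,  q_1=3·1+0=3
→ (10, 3).  Check: 10²=100, 11·3²=99, difference 1.

10 3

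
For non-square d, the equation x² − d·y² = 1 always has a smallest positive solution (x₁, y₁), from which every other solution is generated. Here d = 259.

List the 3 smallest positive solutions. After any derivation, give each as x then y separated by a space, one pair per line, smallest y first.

847225 52644
1435580401249 89202625800
2432519210895520825 151149389286757356

d=259: √d = [16; 10,1,2,3,4,3,2,1,10,32] (ℓ=10, even), read p_9/q_9
a_0=16:  p_0=16·1+0=16,  q_0=16·0+1=1
…
a_5=4:  p_5=4·1722+515=7403,  q_5=4·107+32=460
…
a_8=1:  p_8=1·55265+23931=79196,  q_8=1·3434+1487=4921
a_9=10:  p_9=10·79196+55265=847225,  q_9=10·4921+3434=52644
→ (847225, 52644).  Check: 847225²=717790200625, 259·52644²=717790200624, difference 1.
(847225+52644√259)^2 = 1435580401249 + 89202625800√259
(847225+52644√259)^3 = 2432519210895520825 + 151149389286757356√259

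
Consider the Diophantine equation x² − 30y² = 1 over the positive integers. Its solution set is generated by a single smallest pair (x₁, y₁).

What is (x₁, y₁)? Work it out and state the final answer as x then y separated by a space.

11 2

√30 → a₀=5, period (2,10); ℓ=2 even so k=1
i=0: a=5 ⇒ p=5, q=1
i=1: a=2 ⇒ p=11, q=2
(x₁, y₁) = (11, 2);  11² − 30·2² = 1 ✓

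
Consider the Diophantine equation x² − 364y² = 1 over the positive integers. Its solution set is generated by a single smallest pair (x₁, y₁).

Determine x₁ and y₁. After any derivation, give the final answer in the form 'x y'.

4954951 259710

[19; 12,1,2,3,1,8,1,3,2,1,12,38] for √364; ℓ=12 ⇒ convergent index 11
a_0=19:  p_0=19·1+0=19,  q_0=19·0+1=1
a_1=12:  p_1=12·19+1=229,  q_1=12·1+0=12
…
a_3=2:  p_3=2·248+229=725,  q_3=2·13+12=38
…
a_5=1:  p_5=1·2423+725=3148,  q_5=1·127+38=165
a_6=8:  p_6=8·3148+2423=27607,  q_6=8·165+127=1447
a_7=1:  p_7=1·27607+3148=30755,  q_7=1·1447+165=1612
a_8=3:  p_8=3·30755+27607=119872,  q_8=3·1612+1447=6283
…
a_10=1:  p_10=1·270499+119872=390371,  q_10=1·14178+6283=20461
a_11=12:  p_11=12·390371+270499=4954951,  q_11=12·20461+14178=259710
→ (4954951, 259710).  Check: 4954951²=24551539412401, 364·259710²=24551539412400, difference 1.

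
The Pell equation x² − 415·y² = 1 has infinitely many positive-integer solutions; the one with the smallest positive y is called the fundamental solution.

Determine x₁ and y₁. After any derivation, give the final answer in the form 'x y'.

[20; 2,1,2,4,6,…,1,2,40] for √415; ℓ=16 ⇒ convergent index 15
a_0=20:  p_0=20·1+0=20,  q_0=20·0+1=1
…
a_3=2:  p_3=2·61+41=163,  q_3=2·3+2=8
…
a_6=1:  p_6=1·4441+713=5154,  q_6=1·218+35=253
…
a_8=3:  p_8=3·9595+5154=33939,  q_8=3·471+253=1666
…
a_10=1:  p_10=1·43534+33939=77473,  q_10=1·2137+1666=3803
a_11=6:  p_11=6·77473+43534=508372,  q_11=6·3803+2137=24955
a_12=4:  p_12=4·508372+77473=2110961,  q_12=4·24955+3803=103623
a_13=2:  p_13=2·2110961+508372=4730294,  q_13=2·103623+24955=232201
a_14=1:  p_14=1·4730294+2110961=6841255,  q_14=1·232201+103623=335824
a_15=2:  p_15=2·6841255+4730294=18412804,  q_15=2·335824+232201=903849
→ (18412804, 903849).  Check: 18412804²=339031351142416, 415·903849²=339031351142415, difference 1.

18412804 903849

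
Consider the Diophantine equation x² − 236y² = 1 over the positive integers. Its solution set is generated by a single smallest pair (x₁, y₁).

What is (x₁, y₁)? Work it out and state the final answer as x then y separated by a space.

[15; 2,1,3,5,1,6,1,5,3,1,2,30] for √236; ℓ=12 ⇒ convergent index 11
i=0: a=15 ⇒ p=15, q=1
…
i=2: a=1 ⇒ p=46, q=3
…
i=8: a=5 ⇒ p=48806, q=3177
…
i=10: a=1 ⇒ p=203535, q=13249
i=11: a=2 ⇒ p=561799, q=36570
(x₁, y₁) = (561799, 36570);  561799² − 236·36570² = 1 ✓

561799 36570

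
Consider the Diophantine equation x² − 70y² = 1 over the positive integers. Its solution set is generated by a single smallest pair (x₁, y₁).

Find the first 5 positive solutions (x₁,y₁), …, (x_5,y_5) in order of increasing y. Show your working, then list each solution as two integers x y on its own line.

251 30
126001 15060
63252251 7560090
31752504001 3795150120
15939693756251 1905157800150

√70 = [8; 2,1,2,1,2,16, …], period ℓ=6 (even) → k=5
k=0  a_k=8  p_k/q_k = 8/1
k=1  a_k=2  p_k/q_k = 17/2
k=2  a_k=1  p_k/q_k = 25/3
k=3  a_k=2  p_k/q_k = 67/8
k=4  a_k=1  p_k/q_k = 92/11
k=5  a_k=2  p_k/q_k = 251/30
→ (251, 30).  Check: 251²=63001, 70·30²=63000, difference 1.
(251+30√70)^2 = 126001 + 15060√70
(251+30√70)^3 = 63252251 + 7560090√70
(251+30√70)^4 = 31752504001 + 3795150120√70
(251+30√70)^5 = 15939693756251 + 1905157800150√70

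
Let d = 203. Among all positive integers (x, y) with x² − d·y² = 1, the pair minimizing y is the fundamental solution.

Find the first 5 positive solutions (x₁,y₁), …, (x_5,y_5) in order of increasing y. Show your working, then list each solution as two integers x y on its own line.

d=203: √d = [14; 4,28] (ℓ=2, even), read p_1/q_1
a_0=14:  p_0=14·1+0=14,  q_0=14·0+1=1
a_1=4:  p_1=4·14+1=57,  q_1=4·1+0=4
fundamental: x₁=57, y₁=4  (since 3249 − 203·16 = 1)
n=2: (57,4)∘(57,4) = (57·57+203·4·4, 57·4+4·57) = (6497,456)
n=3: (6497,456)∘(57,4) = (57·6497+203·4·456, 57·456+4·6497) = (740601,51980)
n=4: (740601,51980)∘(57,4) = (57·740601+203·4·51980, 57·51980+4·740601) = (84422017,5925264)
n=5: (84422017,5925264)∘(57,4) = (57·84422017+203·4·5925264, 57·5925264+4·84422017) = (9623369337,675428116)

57 4
6497 456
740601 51980
84422017 5925264
9623369337 675428116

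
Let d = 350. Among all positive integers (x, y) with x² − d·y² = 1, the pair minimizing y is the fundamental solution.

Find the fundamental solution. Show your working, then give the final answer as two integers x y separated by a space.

449 24

√350 → a₀=18, period (1,2,2,2,1,36); ℓ=6 even so k=5
step 0: (18, 1)  from 18·(1,0) + (0,1)
…
step 2: (56, 3)  from 2·(19,1) + (18,1)
…
step 4: (318, 17)  from 2·(131,7) + (56,3)
step 5: (449, 24)  from 1·(318,17) + (131,7)
(x₁, y₁) = (449, 24);  449² − 350·24² = 1 ✓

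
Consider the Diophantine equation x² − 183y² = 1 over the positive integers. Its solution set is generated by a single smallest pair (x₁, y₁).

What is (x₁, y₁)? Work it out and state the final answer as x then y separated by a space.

487 36

d=183: √d = [13; 1,1,8,1,1,26] (ℓ=6, even), read p_5/q_5
k=0  a_k=13  p_k/q_k = 13/1
…
k=2  a_k=1  p_k/q_k = 27/2
…
k=4  a_k=1  p_k/q_k = 257/19
k=5  a_k=1  p_k/q_k = 487/36
(x₁, y₁) = (487, 36);  487² − 183·36² = 1 ✓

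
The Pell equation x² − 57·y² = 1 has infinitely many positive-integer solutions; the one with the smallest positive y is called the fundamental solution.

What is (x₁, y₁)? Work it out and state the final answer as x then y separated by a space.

[7; 1,1,4,1,1,14] for √57; ℓ=6 ⇒ convergent index 5
step 0: (7, 1)  from 7·(1,0) + (0,1)
step 1: (8, 1)  from 1·(7,1) + (1,0)
step 2: (15, 2)  from 1·(8,1) + (7,1)
step 3: (68, 9)  from 4·(15,2) + (8,1)
step 4: (83, 11)  from 1·(68,9) + (15,2)
step 5: (151, 20)  from 1·(83,11) + (68,9)
(x₁, y₁) = (151, 20);  151² − 57·20² = 1 ✓

151 20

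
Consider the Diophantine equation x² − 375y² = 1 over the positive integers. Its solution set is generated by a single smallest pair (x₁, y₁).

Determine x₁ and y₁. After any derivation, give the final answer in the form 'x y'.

√375 = [19; 2,1,2,1,5,1,2,1,2,38, …], period ℓ=10 (even) → k=9
step 0: (19, 1)  from 19·(1,0) + (0,1)
step 1: (39, 2)  from 2·(19,1) + (1,0)
…
step 4: (213, 11)  from 1·(155,8) + (58,3)
…
step 6: (1433, 74)  from 1·(1220,63) + (213,11)
…
step 8: (5519, 285)  from 1·(4086,211) + (1433,74)
step 9: (15124, 781)  from 2·(5519,285) + (4086,211)
(x₁, y₁) = (15124, 781);  15124² − 375·781² = 1 ✓

15124 781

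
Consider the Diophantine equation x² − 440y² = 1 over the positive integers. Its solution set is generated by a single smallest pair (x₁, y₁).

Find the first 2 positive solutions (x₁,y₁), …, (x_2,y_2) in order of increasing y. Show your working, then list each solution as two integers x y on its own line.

√440 = [20; 1,40, …], period ℓ=2 (even) → k=1
a_0=20:  p_0=20·1+0=20,  q_0=20·0+1=1
a_1=1:  p_1=1·20+1=21,  q_1=1·1+0=1
→ (21, 1).  Check: 21²=441, 440·1²=440, difference 1.
n=2: (21,1)∘(21,1) = (21·21+440·1·1, 21·1+1·21) = (881,42)

21 1
881 42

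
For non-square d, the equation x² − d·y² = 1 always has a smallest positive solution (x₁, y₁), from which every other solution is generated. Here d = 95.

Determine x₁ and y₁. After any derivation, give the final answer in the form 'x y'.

[9; 1,2,1,18] for √95; ℓ=4 ⇒ convergent index 3
i=0: a=9 ⇒ p=9, q=1
…
i=2: a=2 ⇒ p=29, q=3
i=3: a=1 ⇒ p=39, q=4
fundamental: x₁=39, y₁=4  (since 1521 − 95·16 = 1)

39 4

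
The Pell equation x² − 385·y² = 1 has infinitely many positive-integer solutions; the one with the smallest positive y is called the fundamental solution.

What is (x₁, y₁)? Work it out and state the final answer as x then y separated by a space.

[19; 1,1,1,1,1,…,1,1,38] for √385; ℓ=16 ⇒ convergent index 15
k=0  a_k=19  p_k/q_k = 19/1
…
k=2  a_k=1  p_k/q_k = 39/2
k=3  a_k=1  p_k/q_k = 59/3
k=4  a_k=1  p_k/q_k = 98/5
k=5  a_k=1  p_k/q_k = 157/8
k=6  a_k=3  p_k/q_k = 569/29
…
k=8  a_k=2  p_k/q_k = 2021/103
…
k=10  a_k=3  p_k/q_k = 10262/523
k=11  a_k=1  p_k/q_k = 13009/663
k=12  a_k=1  p_k/q_k = 23271/1186
…
k=14  a_k=1  p_k/q_k = 59551/3035
k=15  a_k=1  p_k/q_k = 95831/4884
fundamental: x₁=95831, y₁=4884  (since 9183580561 − 385·23853456 = 1)

95831 4884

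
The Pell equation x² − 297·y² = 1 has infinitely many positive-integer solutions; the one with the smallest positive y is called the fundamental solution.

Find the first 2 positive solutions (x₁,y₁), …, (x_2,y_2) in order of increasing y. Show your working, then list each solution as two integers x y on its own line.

48599 2820
4723725601 274098360

√297 = [17; 4,3,1,1,2,1,1,3,4,34, …], period ℓ=10 (even) → k=9
step 0: (17, 1)  from 17·(1,0) + (0,1)
step 1: (69, 4)  from 4·(17,1) + (1,0)
…
step 5: (1327, 77)  from 2·(517,30) + (293,17)
…
step 8: (11357, 659)  from 3·(3171,184) + (1844,107)
step 9: (48599, 2820)  from 4·(11357,659) + (3171,184)
→ (48599, 2820).  Check: 48599²=2361862801, 297·2820²=2361862800, difference 1.
(x_2, y_2) = (48599·48599 + 297·2820·2820, 48599·2820 + 2820·48599) = (4723725601, 274098360)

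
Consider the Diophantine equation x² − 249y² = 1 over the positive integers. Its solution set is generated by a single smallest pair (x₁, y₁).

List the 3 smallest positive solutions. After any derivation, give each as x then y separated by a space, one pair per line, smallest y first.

√249 → a₀=15, period (1,3,1,1,5,…,3,1,30); ℓ=16 even so k=15
k=0  a_k=15  p_k/q_k = 15/1
…
k=2  a_k=3  p_k/q_k = 63/4
…
k=9  a_k=3  p_k/q_k = 113835/7214
…
k=14  a_k=3  p_k/q_k = 6669699/422675
k=15  a_k=1  p_k/q_k = 8553815/542076
fundamental: x₁=8553815, y₁=542076  (since 73167751054225 − 249·293846389776 = 1)
k=2:  x_2 = 8553815·8553815+249·542076·542076 = 146335502108449,  y_2 = 8553815·542076+542076·8553815 = 9273635639880
k=3:  x_3 = 8553815·146335502108449+249·542076·9273635639880 = 2503453625935556812055,  y_3 = 8553815·9273635639880+542076·146335502108449 = 158649927281879742324

8553815 542076
146335502108449 9273635639880
2503453625935556812055 158649927281879742324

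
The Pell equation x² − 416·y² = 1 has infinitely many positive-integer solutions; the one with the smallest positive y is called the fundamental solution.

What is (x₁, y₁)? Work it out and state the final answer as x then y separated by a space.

5201 255

√416 → a₀=20, period (2,1,1,9,1,1,2,40); ℓ=8 even so k=7
i=0: a=20 ⇒ p=20, q=1
i=1: a=2 ⇒ p=41, q=2
…
i=6: a=1 ⇒ p=2060, q=101
i=7: a=2 ⇒ p=5201, q=255
fundamental: x₁=5201, y₁=255  (since 27050401 − 416·65025 = 1)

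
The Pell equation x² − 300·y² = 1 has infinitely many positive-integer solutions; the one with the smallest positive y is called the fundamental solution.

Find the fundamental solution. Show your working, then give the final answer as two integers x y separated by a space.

d=300: √d = [17; 3,8,3,34] (ℓ=4, even), read p_3/q_3
step 0: (17, 1)  from 17·(1,0) + (0,1)
…
step 2: (433, 25)  from 8·(52,3) + (17,1)
step 3: (1351, 78)  from 3·(433,25) + (52,3)
→ (1351, 78).  Check: 1351²=1825201, 300·78²=1825200, difference 1.

1351 78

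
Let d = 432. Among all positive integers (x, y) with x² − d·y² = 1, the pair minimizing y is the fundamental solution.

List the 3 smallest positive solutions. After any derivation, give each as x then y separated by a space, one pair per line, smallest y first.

1351 65
3650401 175630
9863382151 474552195

d=432: √d = [20; 1,3,1,1,1,3,1,40] (ℓ=8, even), read p_7/q_7
step 0: (20, 1)  from 20·(1,0) + (0,1)
step 1: (21, 1)  from 1·(20,1) + (1,0)
step 2: (83, 4)  from 3·(21,1) + (20,1)
step 3: (104, 5)  from 1·(83,4) + (21,1)
step 4: (187, 9)  from 1·(104,5) + (83,4)
…
step 6: (1060, 51)  from 3·(291,14) + (187,9)
step 7: (1351, 65)  from 1·(1060,51) + (291,14)
→ (1351, 65).  Check: 1351²=1825201, 432·65²=1825200, difference 1.
k=2:  x_2 = 1351·1351+432·65·65 = 3650401,  y_2 = 1351·65+65·1351 = 175630
k=3:  x_3 = 1351·3650401+432·65·175630 = 9863382151,  y_3 = 1351·175630+65·3650401 = 474552195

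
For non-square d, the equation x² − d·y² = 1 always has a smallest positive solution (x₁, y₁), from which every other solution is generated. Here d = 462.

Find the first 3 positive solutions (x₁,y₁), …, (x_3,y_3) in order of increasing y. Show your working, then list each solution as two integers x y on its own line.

43 2
3697 172
317899 14790

√462 → a₀=21, period (2,42); ℓ=2 even so k=1
a_0=21:  p_0=21·1+0=21,  q_0=21·0+1=1
a_1=2:  p_1=2·21+1=43,  q_1=2·1+0=2
fundamental: x₁=43, y₁=2  (since 1849 − 462·4 = 1)
k=2:  x_2 = 43·43+462·2·2 = 3697,  y_2 = 43·2+2·43 = 172
k=3:  x_3 = 43·3697+462·2·172 = 317899,  y_3 = 43·172+2·3697 = 14790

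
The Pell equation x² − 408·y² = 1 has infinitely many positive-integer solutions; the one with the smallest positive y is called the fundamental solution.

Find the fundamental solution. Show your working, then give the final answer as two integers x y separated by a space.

101 5

[20; 5,40] for √408; ℓ=2 ⇒ convergent index 1
a_0=20:  p_0=20·1+0=20,  q_0=20·0+1=1
a_1=5:  p_1=5·20+1=101,  q_1=5·1+0=5
(x₁, y₁) = (101, 5);  101² − 408·5² = 1 ✓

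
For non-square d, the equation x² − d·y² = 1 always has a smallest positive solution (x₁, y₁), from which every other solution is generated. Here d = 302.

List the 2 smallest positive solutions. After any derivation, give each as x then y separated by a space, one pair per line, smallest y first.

4276623 246092
36579008568257 2104885414632

√302 = [17; 2,1,1,1,4,…,1,2,34, …], period ℓ=16 (even) → k=15
i=0: a=17 ⇒ p=17, q=1
i=1: a=2 ⇒ p=35, q=2
…
i=5: a=4 ⇒ p=643, q=37
…
i=11: a=4 ⇒ p=467281, q=26889
…
i=14: a=1 ⇒ p=1617193, q=93059
i=15: a=2 ⇒ p=4276623, q=246092
(x₁, y₁) = (4276623, 246092);  4276623² − 302·246092² = 1 ✓
n=2: (4276623,246092)∘(4276623,246092) = (4276623·4276623+302·246092·246092, 4276623·246092+246092·4276623) = (36579008568257,2104885414632)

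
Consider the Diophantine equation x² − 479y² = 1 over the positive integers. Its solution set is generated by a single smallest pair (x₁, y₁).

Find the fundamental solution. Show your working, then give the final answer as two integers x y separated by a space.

√479 → a₀=21, period (1,7,1,3,2,21,2,3,1,7,1,42); ℓ=12 even so k=11
a_0=21:  p_0=21·1+0=21,  q_0=21·0+1=1
…
a_3=1:  p_3=1·175+22=197,  q_3=1·8+1=9
a_4=3:  p_4=3·197+175=766,  q_4=3·9+8=35
a_5=2:  p_5=2·766+197=1729,  q_5=2·35+9=79
a_6=21:  p_6=21·1729+766=37075,  q_6=21·79+35=1694
a_7=2:  p_7=2·37075+1729=75879,  q_7=2·1694+79=3467
…
a_9=1:  p_9=1·264712+75879=340591,  q_9=1·12095+3467=15562
a_10=7:  p_10=7·340591+264712=2648849,  q_10=7·15562+12095=121029
a_11=1:  p_11=1·2648849+340591=2989440,  q_11=1·121029+15562=136591
→ (2989440, 136591).  Check: 2989440²=8936751513600, 479·136591²=8936751513599, difference 1.

2989440 136591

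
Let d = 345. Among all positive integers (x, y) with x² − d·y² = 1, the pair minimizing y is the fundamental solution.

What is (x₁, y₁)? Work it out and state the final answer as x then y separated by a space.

6761 364

√345 → a₀=18, period (1,1,2,1,6,1,2,1,1,36); ℓ=10 even so k=9
step 0: (18, 1)  from 18·(1,0) + (0,1)
…
step 3: (93, 5)  from 2·(37,2) + (19,1)
…
step 7: (2879, 155)  from 2·(1003,54) + (873,47)
step 8: (3882, 209)  from 1·(2879,155) + (1003,54)
step 9: (6761, 364)  from 1·(3882,209) + (2879,155)
(x₁, y₁) = (6761, 364);  6761² − 345·364² = 1 ✓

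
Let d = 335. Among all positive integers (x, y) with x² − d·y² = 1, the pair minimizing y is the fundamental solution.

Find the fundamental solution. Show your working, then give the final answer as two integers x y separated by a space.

d=335: √d = [18; 3,3,3,36] (ℓ=4, even), read p_3/q_3
step 0: (18, 1)  from 18·(1,0) + (0,1)
…
step 2: (183, 10)  from 3·(55,3) + (18,1)
step 3: (604, 33)  from 3·(183,10) + (55,3)
fundamental: x₁=604, y₁=33  (since 364816 − 335·1089 = 1)

604 33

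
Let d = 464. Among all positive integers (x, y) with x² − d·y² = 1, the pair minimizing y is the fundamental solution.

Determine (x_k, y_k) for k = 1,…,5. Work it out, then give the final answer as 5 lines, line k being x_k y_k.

9801 455
192119201 8918910
3765920568201 174828473365
73819574785756801 3426987725981820
1447011301184484245001 67175813229867162275

√464 = [21; 1,1,5,1,1,1,5,1,1,42, …], period ℓ=10 (even) → k=9
a_0=21:  p_0=21·1+0=21,  q_0=21·0+1=1
…
a_4=1:  p_4=1·237+43=280,  q_4=1·11+2=13
…
a_6=1:  p_6=1·517+280=797,  q_6=1·24+13=37
…
a_8=1:  p_8=1·4502+797=5299,  q_8=1·209+37=246
a_9=1:  p_9=1·5299+4502=9801,  q_9=1·246+209=455
→ (9801, 455).  Check: 9801²=96059601, 464·455²=96059600, difference 1.
(9801+455√464)^2 = 192119201 + 8918910√464
(9801+455√464)^3 = 3765920568201 + 174828473365√464
(9801+455√464)^4 = 73819574785756801 + 3426987725981820√464
(9801+455√464)^5 = 1447011301184484245001 + 67175813229867162275√464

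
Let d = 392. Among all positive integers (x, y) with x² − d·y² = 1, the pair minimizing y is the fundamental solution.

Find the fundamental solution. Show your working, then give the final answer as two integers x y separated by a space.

d=392: √d = [19; 1,3,1,38] (ℓ=4, even), read p_3/q_3
k=0  a_k=19  p_k/q_k = 19/1
…
k=2  a_k=3  p_k/q_k = 79/4
k=3  a_k=1  p_k/q_k = 99/5
→ (99, 5).  Check: 99²=9801, 392·5²=9800, difference 1.

99 5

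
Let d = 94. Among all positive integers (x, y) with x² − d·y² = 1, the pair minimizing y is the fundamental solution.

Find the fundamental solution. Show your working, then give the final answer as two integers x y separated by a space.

√94 = [9; 1,2,3,1,1,…,2,1,18, …], period ℓ=16 (even) → k=15
i=0: a=9 ⇒ p=9, q=1
…
i=2: a=2 ⇒ p=29, q=3
…
i=5: a=1 ⇒ p=223, q=23
i=6: a=5 ⇒ p=1241, q=128
i=7: a=1 ⇒ p=1464, q=151
…
i=10: a=5 ⇒ p=85038, q=8771
…
i=14: a=2 ⇒ p=1490361, q=153719
i=15: a=1 ⇒ p=2143295, q=221064
→ (2143295, 221064).  Check: 2143295²=4593713457025, 94·221064²=4593713457024, difference 1.

2143295 221064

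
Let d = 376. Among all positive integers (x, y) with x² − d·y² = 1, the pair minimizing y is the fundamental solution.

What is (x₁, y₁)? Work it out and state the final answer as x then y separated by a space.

√376 = [19; 2,1,1,3,1,…,1,2,38, …], period ℓ=16 (even) → k=15
a_0=19:  p_0=19·1+0=19,  q_0=19·0+1=1
a_1=2:  p_1=2·19+1=39,  q_1=2·1+0=2
a_2=1:  p_2=1·39+19=58,  q_2=1·2+1=3
a_3=1:  p_3=1·58+39=97,  q_3=1·3+2=5
…
a_5=1:  p_5=1·349+97=446,  q_5=1·18+5=23
a_6=2:  p_6=2·446+349=1241,  q_6=2·23+18=64
…
a_8=4:  p_8=4·2928+1241=12953,  q_8=4·151+64=668
a_9=2:  p_9=2·12953+2928=28834,  q_9=2·668+151=1487
a_10=2:  p_10=2·28834+12953=70621,  q_10=2·1487+668=3642
…
a_12=3:  p_12=3·99455+70621=368986,  q_12=3·5129+3642=19029
…
a_14=1:  p_14=1·468441+368986=837427,  q_14=1·24158+19029=43187
a_15=2:  p_15=2·837427+468441=2143295,  q_15=2·43187+24158=110532
→ (2143295, 110532).  Check: 2143295²=4593713457025, 376·110532²=4593713457024, difference 1.

2143295 110532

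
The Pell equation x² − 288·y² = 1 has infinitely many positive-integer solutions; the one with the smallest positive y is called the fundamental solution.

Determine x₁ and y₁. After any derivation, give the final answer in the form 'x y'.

17 1

√288 → a₀=16, period (1,32); ℓ=2 even so k=1
k=0  a_k=16  p_k/q_k = 16/1
k=1  a_k=1  p_k/q_k = 17/1
fundamental: x₁=17, y₁=1  (since 289 − 288·1 = 1)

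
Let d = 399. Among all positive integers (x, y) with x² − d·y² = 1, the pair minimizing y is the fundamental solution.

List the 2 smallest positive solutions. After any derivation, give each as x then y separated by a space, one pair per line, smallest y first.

√399 = [19; 1,38, …], period ℓ=2 (even) → k=1
i=0: a=19 ⇒ p=19, q=1
i=1: a=1 ⇒ p=20, q=1
fundamental: x₁=20, y₁=1  (since 400 − 399·1 = 1)
(20+1√399)^2 = 799 + 40√399

20 1
799 40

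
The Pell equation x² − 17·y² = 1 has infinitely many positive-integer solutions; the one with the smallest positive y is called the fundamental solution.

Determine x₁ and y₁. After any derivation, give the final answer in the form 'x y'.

√17 = [4; 8, …], period ℓ=1 (odd) → k=1
step 0: (4, 1)  from 4·(1,0) + (0,1)
step 1: (33, 8)  from 8·(4,1) + (1,0)
→ (33, 8).  Check: 33²=1089, 17·8²=1088, difference 1.

33 8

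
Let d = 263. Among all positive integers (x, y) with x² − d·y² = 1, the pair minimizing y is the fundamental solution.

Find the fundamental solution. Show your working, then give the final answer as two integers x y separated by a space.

[16; 4,1,1,1,1,15,1,1,1,1,4,32] for √263; ℓ=12 ⇒ convergent index 11
i=0: a=16 ⇒ p=16, q=1
i=1: a=4 ⇒ p=65, q=4
i=2: a=1 ⇒ p=81, q=5
i=3: a=1 ⇒ p=146, q=9
…
i=5: a=1 ⇒ p=373, q=23
…
i=7: a=1 ⇒ p=6195, q=382
i=8: a=1 ⇒ p=12017, q=741
…
i=10: a=1 ⇒ p=30229, q=1864
i=11: a=4 ⇒ p=139128, q=8579
(x₁, y₁) = (139128, 8579);  139128² − 263·8579² = 1 ✓

139128 8579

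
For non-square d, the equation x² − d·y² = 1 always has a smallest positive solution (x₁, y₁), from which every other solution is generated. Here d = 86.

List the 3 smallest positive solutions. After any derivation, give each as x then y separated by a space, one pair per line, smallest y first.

[9; 3,1,1,1,8,1,1,1,3,18] for √86; ℓ=10 ⇒ convergent index 9
a_0=9:  p_0=9·1+0=9,  q_0=9·0+1=1
a_1=3:  p_1=3·9+1=28,  q_1=3·1+0=3
a_2=1:  p_2=1·28+9=37,  q_2=1·3+1=4
…
a_6=1:  p_6=1·881+102=983,  q_6=1·95+11=106
a_7=1:  p_7=1·983+881=1864,  q_7=1·106+95=201
a_8=1:  p_8=1·1864+983=2847,  q_8=1·201+106=307
a_9=3:  p_9=3·2847+1864=10405,  q_9=3·307+201=1122
→ (10405, 1122).  Check: 10405²=108264025, 86·1122²=108264024, difference 1.
(x_2, y_2) = (10405·10405 + 86·1122·1122, 10405·1122 + 1122·10405) = (216528049, 23348820)
(x_3, y_3) = (10405·216528049 + 86·1122·23348820, 10405·23348820 + 1122·216528049) = (4505948689285, 485888943078)

10405 1122
216528049 23348820
4505948689285 485888943078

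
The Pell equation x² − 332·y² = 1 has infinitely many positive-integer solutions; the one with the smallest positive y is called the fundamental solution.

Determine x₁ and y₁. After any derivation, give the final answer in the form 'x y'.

√332 = [18; 4,1,1,8,1,1,4,36, …], period ℓ=8 (even) → k=7
step 0: (18, 1)  from 18·(1,0) + (0,1)
step 1: (73, 4)  from 4·(18,1) + (1,0)
…
step 3: (164, 9)  from 1·(91,5) + (73,4)
…
step 6: (2970, 163)  from 1·(1567,86) + (1403,77)
step 7: (13447, 738)  from 4·(2970,163) + (1567,86)
→ (13447, 738).  Check: 13447²=180821809, 332·738²=180821808, difference 1.

13447 738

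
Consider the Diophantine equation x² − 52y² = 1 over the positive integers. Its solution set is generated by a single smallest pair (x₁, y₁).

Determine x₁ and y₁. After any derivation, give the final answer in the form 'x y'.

649 90

d=52: √d = [7; 4,1,2,1,4,14] (ℓ=6, even), read p_5/q_5
a_0=7:  p_0=7·1+0=7,  q_0=7·0+1=1
a_1=4:  p_1=4·7+1=29,  q_1=4·1+0=4
a_2=1:  p_2=1·29+7=36,  q_2=1·4+1=5
a_3=2:  p_3=2·36+29=101,  q_3=2·5+4=14
a_4=1:  p_4=1·101+36=137,  q_4=1·14+5=19
a_5=4:  p_5=4·137+101=649,  q_5=4·19+14=90
→ (649, 90).  Check: 649²=421201, 52·90²=421200, difference 1.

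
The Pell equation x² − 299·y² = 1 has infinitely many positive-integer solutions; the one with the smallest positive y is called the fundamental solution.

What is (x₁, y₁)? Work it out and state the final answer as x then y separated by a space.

[17; 3,2,3,34] for √299; ℓ=4 ⇒ convergent index 3
step 0: (17, 1)  from 17·(1,0) + (0,1)
…
step 2: (121, 7)  from 2·(52,3) + (17,1)
step 3: (415, 24)  from 3·(121,7) + (52,3)
→ (415, 24).  Check: 415²=172225, 299·24²=172224, difference 1.

415 24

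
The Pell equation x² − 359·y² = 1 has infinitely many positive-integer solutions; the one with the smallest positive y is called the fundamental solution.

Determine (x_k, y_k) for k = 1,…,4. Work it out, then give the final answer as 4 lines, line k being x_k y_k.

360 19
259199 13680
186622920 9849581
134368243201 7091684640

√359 = [18; 1,17,1,36, …], period ℓ=4 (even) → k=3
step 0: (18, 1)  from 18·(1,0) + (0,1)
…
step 2: (341, 18)  from 17·(19,1) + (18,1)
step 3: (360, 19)  from 1·(341,18) + (19,1)
(x₁, y₁) = (360, 19);  360² − 359·19² = 1 ✓
(x_2, y_2) = (360·360 + 359·19·19, 360·19 + 19·360) = (259199, 13680)
(x_3, y_3) = (360·259199 + 359·19·13680, 360·13680 + 19·259199) = (186622920, 9849581)
(x_4, y_4) = (360·186622920 + 359·19·9849581, 360·9849581 + 19·186622920) = (134368243201, 7091684640)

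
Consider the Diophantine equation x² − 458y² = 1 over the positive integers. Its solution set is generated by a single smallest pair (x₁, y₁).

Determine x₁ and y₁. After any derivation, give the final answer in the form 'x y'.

√458 → a₀=21, period (2,2,42); ℓ=3 odd so k=5
k=0  a_k=21  p_k/q_k = 21/1
…
k=4  a_k=2  p_k/q_k = 9181/429
k=5  a_k=2  p_k/q_k = 22899/1070
(x₁, y₁) = (22899, 1070);  22899² − 458·1070² = 1 ✓

22899 1070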